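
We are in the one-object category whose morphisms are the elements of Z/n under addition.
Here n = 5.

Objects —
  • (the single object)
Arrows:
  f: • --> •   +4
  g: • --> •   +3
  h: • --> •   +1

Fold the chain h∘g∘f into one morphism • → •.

Answer: +3

Work:
  0 +4≡4 +3≡2 +1≡3  (mod 5)
result: +3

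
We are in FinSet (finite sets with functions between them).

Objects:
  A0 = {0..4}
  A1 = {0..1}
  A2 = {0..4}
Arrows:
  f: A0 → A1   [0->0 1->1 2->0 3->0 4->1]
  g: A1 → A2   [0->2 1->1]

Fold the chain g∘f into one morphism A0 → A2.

Answer: [0->2 1->1 2->2 3->2 4->1]

Work:
  0 f→0 g→2
  1 f→1 g→1
  2 f→0 g→2
  3 f→0 g→2
  4 f→1 g→1
result: [0->2 1->1 2->2 3->2 4->1]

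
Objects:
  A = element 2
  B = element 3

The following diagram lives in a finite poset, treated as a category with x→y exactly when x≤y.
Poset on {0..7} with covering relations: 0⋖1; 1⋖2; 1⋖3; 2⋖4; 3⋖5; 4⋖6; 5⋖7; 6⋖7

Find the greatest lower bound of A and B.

Answer: A∧B = 1

Derivation:
Lower bounds of A=2 and B=3: {0,1}
  0 ≤ 1
  1 ≤ 1
glb = 1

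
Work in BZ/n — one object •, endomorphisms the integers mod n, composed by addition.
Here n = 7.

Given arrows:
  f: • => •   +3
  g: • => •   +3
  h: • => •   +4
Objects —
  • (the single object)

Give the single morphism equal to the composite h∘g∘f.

Answer: +3

Derivation:
  0 +3≡3 +3≡6 +4≡3  (mod 7)
result: +3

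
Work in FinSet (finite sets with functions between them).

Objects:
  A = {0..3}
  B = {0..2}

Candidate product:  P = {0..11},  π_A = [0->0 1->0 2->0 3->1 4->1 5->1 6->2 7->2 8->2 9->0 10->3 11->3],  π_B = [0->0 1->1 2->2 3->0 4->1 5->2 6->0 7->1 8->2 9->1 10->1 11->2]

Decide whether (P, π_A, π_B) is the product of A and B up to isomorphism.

Answer: NOT A VALID PRODUCT — duplicate pair at indices 1,9

Derivation:
|A|·|B| = 4·3 = 12;  |P| = 12
Check the pairing map k ↦ (π_A(k), π_B(k)):
  0 -> (0,0)
  1 -> (0,1)
  2 -> (0,2)
  3 -> (1,0)
  4 -> (1,1)
  5 -> (1,2)
  6 -> (2,0)
  7 -> (2,1)
  8 -> (2,2)
  9 -> (0,1)  ✗ repeats pair of k=1
  10 -> (3,1)
  11 -> (3,2)
distinct pairs in image: 11 / 12 needed
  → (0,1) hit at k=1 and k=9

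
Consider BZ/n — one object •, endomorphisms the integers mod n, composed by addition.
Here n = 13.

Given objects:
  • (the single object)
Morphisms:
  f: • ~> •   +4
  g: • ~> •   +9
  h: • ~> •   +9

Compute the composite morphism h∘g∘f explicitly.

  0 +4≡4 +9≡0 +9≡9  (mod 13)
composite: +9

Answer: +9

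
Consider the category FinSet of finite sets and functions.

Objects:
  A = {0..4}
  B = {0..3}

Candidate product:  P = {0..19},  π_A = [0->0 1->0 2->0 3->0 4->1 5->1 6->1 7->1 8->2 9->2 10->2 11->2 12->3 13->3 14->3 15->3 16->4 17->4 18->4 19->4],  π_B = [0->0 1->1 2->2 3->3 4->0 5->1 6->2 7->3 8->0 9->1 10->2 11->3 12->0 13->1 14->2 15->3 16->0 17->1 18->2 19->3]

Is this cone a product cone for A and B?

|A|·|B| = 5·4 = 20;  |P| = 20
Check the pairing map k ↦ (π_A(k), π_B(k)):
  0 -> (0,0)
  1 -> (0,1)
  2 -> (0,2)
  3 -> (0,3)
  4 -> (1,0)
  5 -> (1,1)
  6 -> (1,2)
  7 -> (1,3)
  8 -> (2,0)
  9 -> (2,1)
  10 -> (2,2)
  11 -> (2,3)
  12 -> (3,0)
  13 -> (3,1)
  14 -> (3,2)
  15 -> (3,3)
  16 -> (4,0)
  17 -> (4,1)
  18 -> (4,2)
  19 -> (4,3)
distinct pairs in image: 20 / 20 needed
  → bijection onto A×B; projections well-typed.

Answer: VALID PRODUCT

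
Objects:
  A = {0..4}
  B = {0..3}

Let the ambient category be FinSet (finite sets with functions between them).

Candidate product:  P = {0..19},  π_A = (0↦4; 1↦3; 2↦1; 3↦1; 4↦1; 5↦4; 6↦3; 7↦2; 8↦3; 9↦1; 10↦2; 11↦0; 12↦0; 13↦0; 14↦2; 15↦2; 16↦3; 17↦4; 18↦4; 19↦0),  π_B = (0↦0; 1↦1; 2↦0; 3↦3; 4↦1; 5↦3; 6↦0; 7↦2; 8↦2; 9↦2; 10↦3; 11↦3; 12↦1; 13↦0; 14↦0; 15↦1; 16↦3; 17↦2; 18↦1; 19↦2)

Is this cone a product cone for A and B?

Answer: VALID PRODUCT

Derivation:
|A|·|B| = 5·4 = 20;  |P| = 20
Check the pairing map k ↦ (π_A(k), π_B(k)):
  0 ↦ (4,0)
  1 ↦ (3,1)
  2 ↦ (1,0)
  3 ↦ (1,3)
  4 ↦ (1,1)
  5 ↦ (4,3)
  6 ↦ (3,0)
  7 ↦ (2,2)
  8 ↦ (3,2)
  9 ↦ (1,2)
  10 ↦ (2,3)
  11 ↦ (0,3)
  12 ↦ (0,1)
  13 ↦ (0,0)
  14 ↦ (2,0)
  15 ↦ (2,1)
  16 ↦ (3,3)
  17 ↦ (4,2)
  18 ↦ (4,1)
  19 ↦ (0,2)
distinct pairs in image: 20 / 20 needed
  → bijection onto A×B; projections well-typed.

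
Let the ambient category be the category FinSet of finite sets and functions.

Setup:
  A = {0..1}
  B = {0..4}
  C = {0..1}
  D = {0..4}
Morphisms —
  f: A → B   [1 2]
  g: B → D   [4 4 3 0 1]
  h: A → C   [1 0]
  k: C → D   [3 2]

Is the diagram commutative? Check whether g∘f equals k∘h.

Answer: DOES NOT COMMUTE

Derivation:
Path 1 = f;g:
  0 f→1 g→4
  1 f→2 g→3
  result₁ = [4 3]
Path 2 = h;k:
  0 h→1 k→2
  1 h→0 k→3
  result₂ = [2 3]
Equal? NO — does not commute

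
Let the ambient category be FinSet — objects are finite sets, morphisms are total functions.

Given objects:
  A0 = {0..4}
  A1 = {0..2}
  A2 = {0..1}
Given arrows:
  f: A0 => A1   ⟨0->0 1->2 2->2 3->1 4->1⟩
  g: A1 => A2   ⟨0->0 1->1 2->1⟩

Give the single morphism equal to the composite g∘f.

  0 f=>0 g=>0
  1 f=>2 g=>1
  2 f=>2 g=>1
  3 f=>1 g=>1
  4 f=>1 g=>1
composite: ⟨0->0 1->1 2->1 3->1 4->1⟩

Answer: ⟨0->0 1->1 2->1 3->1 4->1⟩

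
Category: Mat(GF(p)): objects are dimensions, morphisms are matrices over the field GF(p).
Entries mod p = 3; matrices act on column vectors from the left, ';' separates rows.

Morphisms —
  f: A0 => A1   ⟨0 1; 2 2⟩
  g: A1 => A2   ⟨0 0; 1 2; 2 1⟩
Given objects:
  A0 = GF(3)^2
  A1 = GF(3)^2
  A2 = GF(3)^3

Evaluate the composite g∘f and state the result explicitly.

Answer: ⟨0 0; 1 2; 2 1⟩

Derivation:
  e0=[1,0] f=>[0,2] g=>[0,1,2]
  e1=[0,1] f=>[1,2] g=>[0,2,1]
result: ⟨0 0; 1 2; 2 1⟩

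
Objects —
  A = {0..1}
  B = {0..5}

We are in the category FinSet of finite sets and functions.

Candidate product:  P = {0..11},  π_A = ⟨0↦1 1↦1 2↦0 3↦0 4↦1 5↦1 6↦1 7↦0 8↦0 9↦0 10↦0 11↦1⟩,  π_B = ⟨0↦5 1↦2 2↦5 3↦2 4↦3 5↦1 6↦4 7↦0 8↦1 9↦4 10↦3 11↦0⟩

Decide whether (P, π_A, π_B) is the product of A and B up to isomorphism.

Answer: VALID PRODUCT

Work:
|A|·|B| = 2·6 = 12;  |P| = 12
Check the pairing map k ↦ (π_A(k), π_B(k)):
  0 ↦ (1,5)
  1 ↦ (1,2)
  2 ↦ (0,5)
  3 ↦ (0,2)
  4 ↦ (1,3)
  5 ↦ (1,1)
  6 ↦ (1,4)
  7 ↦ (0,0)
  8 ↦ (0,1)
  9 ↦ (0,4)
  10 ↦ (0,3)
  11 ↦ (1,0)
distinct pairs in image: 12 / 12 needed
  → bijection onto A×B; projections well-typed.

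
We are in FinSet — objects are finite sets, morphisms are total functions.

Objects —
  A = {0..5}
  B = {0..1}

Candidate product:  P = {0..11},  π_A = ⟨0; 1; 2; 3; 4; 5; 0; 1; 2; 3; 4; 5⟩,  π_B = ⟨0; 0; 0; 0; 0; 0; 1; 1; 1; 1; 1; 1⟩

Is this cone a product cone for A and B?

|A|·|B| = 6·2 = 12;  |P| = 12
Check the pairing map k ↦ (π_A(k), π_B(k)):
  0 -> (0,0)
  1 -> (1,0)
  2 -> (2,0)
  3 -> (3,0)
  4 -> (4,0)
  5 -> (5,0)
  6 -> (0,1)
  7 -> (1,1)
  8 -> (2,1)
  9 -> (3,1)
  10 -> (4,1)
  11 -> (5,1)
distinct pairs in image: 12 / 12 needed
  → bijection onto A×B; projections well-typed.

Answer: VALID PRODUCT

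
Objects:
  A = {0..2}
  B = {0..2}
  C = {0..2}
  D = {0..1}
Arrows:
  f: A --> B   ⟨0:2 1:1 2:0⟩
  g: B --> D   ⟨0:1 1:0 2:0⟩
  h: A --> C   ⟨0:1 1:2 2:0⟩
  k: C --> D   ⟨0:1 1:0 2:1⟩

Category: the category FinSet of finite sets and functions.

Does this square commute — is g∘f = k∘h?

Along f;g (path 1):
  0 f-->2 g-->0
  1 f-->1 g-->0
  2 f-->0 g-->1
  composite₁ = ⟨0:0 1:0 2:1⟩
Along h;k (path 2):
  0 h-->1 k-->0
  1 h-->2 k-->1
  2 h-->0 k-->1
  composite₂ = ⟨0:0 1:1 2:1⟩
Equal? distinct morphisms ✗

Answer: DOES NOT COMMUTE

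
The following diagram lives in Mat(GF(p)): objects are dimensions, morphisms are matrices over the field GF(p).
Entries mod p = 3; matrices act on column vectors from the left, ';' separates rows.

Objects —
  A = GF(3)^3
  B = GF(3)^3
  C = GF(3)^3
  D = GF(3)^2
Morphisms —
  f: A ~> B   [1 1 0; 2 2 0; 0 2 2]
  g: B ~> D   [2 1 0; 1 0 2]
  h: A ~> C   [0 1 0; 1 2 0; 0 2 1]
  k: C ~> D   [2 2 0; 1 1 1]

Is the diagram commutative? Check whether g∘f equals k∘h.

Along f;g (path 1):
  e0=[1,0,0] f~>[1,2,0] g~>[1,1]
  e1=[0,1,0] f~>[1,2,2] g~>[1,2]
  e2=[0,0,1] f~>[0,0,2] g~>[0,1]
  composite₁ = [1 1 0; 1 2 1]
Along h;k (path 2):
  e0=[1,0,0] h~>[0,1,0] k~>[2,1]
  e1=[0,1,0] h~>[1,2,2] k~>[0,2]
  e2=[0,0,1] h~>[0,0,1] k~>[0,1]
  composite₂ = [2 0 0; 1 2 1]
Equal? distinct morphisms ✗

Answer: DOES NOT COMMUTE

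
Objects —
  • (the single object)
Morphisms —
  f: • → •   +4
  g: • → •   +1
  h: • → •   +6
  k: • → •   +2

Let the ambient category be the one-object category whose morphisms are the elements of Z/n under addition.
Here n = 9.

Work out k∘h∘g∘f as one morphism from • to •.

  0 +4≡4 +1≡5 +6≡2 +2≡4  (mod 9)
⟦path⟧: +4

Answer: +4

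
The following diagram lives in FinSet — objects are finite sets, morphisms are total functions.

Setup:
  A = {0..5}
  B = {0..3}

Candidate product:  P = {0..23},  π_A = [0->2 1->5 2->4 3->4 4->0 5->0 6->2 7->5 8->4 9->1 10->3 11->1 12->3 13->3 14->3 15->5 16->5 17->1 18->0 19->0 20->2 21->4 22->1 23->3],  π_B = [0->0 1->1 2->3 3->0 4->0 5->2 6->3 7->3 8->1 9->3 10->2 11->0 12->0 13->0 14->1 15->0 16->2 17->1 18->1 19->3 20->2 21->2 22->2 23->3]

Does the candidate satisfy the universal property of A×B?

|A|·|B| = 6·4 = 24;  |P| = 24
Check the pairing map k ↦ (π_A(k), π_B(k)):
  0 -> (2,0)
  1 -> (5,1)
  2 -> (4,3)
  3 -> (4,0)
  4 -> (0,0)
  5 -> (0,2)
  6 -> (2,3)
  7 -> (5,3)
  8 -> (4,1)
  9 -> (1,3)
  10 -> (3,2)
  11 -> (1,0)
  12 -> (3,0)
  13 -> (3,0)  ✗ repeats pair of k=12
  14 -> (3,1)
  15 -> (5,0)
  16 -> (5,2)
  17 -> (1,1)
  18 -> (0,1)
  19 -> (0,3)
  20 -> (2,2)
  21 -> (4,2)
  22 -> (1,2)
  23 -> (3,3)
distinct pairs in image: 23 / 24 needed
  → (3,0) hit at k=12 and k=13

Answer: NOT A VALID PRODUCT — duplicate pair at indices 12,13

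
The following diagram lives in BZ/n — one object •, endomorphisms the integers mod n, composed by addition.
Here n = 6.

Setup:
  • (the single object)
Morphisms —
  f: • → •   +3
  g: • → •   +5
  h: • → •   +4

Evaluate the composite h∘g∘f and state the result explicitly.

Answer: +0

Derivation:
  0 +3≡3 +5≡2 +4≡0  (mod 6)
⟦path⟧: +0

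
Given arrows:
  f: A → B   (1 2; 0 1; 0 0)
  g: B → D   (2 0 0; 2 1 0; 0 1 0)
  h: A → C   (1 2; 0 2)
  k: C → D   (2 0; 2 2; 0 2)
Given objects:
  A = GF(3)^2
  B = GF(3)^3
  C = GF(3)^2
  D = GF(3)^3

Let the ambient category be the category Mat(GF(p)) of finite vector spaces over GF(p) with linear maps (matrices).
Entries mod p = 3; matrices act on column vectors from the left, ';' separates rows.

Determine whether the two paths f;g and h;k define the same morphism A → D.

Answer: COMMUTES

Trace:
1) trace f;g:
  e0=⟨1,0⟩ f→⟨1,0,0⟩ g→⟨2,2,0⟩
  e1=⟨0,1⟩ f→⟨2,1,0⟩ g→⟨1,2,1⟩
  result₁ = (2 1; 2 2; 0 1)
2) trace h;k:
  e0=⟨1,0⟩ h→⟨1,0⟩ k→⟨2,2,0⟩
  e1=⟨0,1⟩ h→⟨2,2⟩ k→⟨1,2,1⟩
  result₂ = (2 1; 2 2; 0 1)
Equal? equal; square commutes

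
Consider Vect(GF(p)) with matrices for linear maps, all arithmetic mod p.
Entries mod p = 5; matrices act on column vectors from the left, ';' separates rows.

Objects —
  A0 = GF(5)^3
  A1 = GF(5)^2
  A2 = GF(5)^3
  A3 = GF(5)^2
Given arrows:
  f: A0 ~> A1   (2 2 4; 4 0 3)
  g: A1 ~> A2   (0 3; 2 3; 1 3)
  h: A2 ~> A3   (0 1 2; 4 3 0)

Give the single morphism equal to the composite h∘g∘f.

Answer: (4 3 3; 1 2 2)

Work:
  e0=[1,0,0] f~>[2,4] g~>[2,1,4] h~>[4,1]
  e1=[0,1,0] f~>[2,0] g~>[0,4,2] h~>[3,2]
  e2=[0,0,1] f~>[4,3] g~>[4,2,3] h~>[3,2]
result: (4 3 3; 1 2 2)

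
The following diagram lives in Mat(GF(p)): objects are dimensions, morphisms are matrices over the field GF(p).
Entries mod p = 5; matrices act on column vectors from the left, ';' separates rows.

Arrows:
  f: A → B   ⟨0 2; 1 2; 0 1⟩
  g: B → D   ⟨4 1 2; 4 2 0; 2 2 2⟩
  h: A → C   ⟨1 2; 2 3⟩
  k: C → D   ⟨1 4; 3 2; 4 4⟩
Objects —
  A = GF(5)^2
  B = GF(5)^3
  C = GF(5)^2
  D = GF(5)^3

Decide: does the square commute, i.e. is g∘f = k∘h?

1) trace f;g:
  e0=⟨1,0⟩ f→⟨0,1,0⟩ g→⟨1,2,2⟩
  e1=⟨0,1⟩ f→⟨2,2,1⟩ g→⟨2,2,0⟩
  composite₁ = ⟨1 2; 2 2; 2 0⟩
2) trace h;k:
  e0=⟨1,0⟩ h→⟨1,2⟩ k→⟨4,2,2⟩
  e1=⟨0,1⟩ h→⟨2,3⟩ k→⟨4,2,0⟩
  composite₂ = ⟨4 4; 2 2; 2 0⟩
Equal? NO — does not commute

Answer: DOES NOT COMMUTE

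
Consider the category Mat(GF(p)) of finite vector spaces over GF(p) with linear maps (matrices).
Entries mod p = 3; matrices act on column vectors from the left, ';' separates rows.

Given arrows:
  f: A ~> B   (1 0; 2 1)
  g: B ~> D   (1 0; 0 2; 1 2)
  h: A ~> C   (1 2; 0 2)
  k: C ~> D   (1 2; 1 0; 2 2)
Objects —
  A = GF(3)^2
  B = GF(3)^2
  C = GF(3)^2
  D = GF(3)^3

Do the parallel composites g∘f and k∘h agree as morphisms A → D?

Answer: COMMUTES

Derivation:
Path 1 = f;g:
  e0=[1,0] f~>[1,2] g~>[1,1,2]
  e1=[0,1] f~>[0,1] g~>[0,2,2]
  result₁ = (1 0; 1 2; 2 2)
Path 2 = h;k:
  e0=[1,0] h~>[1,0] k~>[1,1,2]
  e1=[0,1] h~>[2,2] k~>[0,2,2]
  result₂ = (1 0; 1 2; 2 2)
Equal? equal; square commutes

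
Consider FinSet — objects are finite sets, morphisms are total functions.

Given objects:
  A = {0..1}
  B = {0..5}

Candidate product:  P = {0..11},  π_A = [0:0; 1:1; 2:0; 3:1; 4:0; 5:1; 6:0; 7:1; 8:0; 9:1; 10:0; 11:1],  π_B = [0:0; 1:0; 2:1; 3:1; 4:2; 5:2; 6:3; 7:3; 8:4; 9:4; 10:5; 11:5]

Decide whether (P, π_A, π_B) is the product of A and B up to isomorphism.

Answer: VALID PRODUCT

Derivation:
|A|·|B| = 2·6 = 12;  |P| = 12
Check the pairing map k ↦ (π_A(k), π_B(k)):
  0 : (0,0)
  1 : (1,0)
  2 : (0,1)
  3 : (1,1)
  4 : (0,2)
  5 : (1,2)
  6 : (0,3)
  7 : (1,3)
  8 : (0,4)
  9 : (1,4)
  10 : (0,5)
  11 : (1,5)
distinct pairs in image: 12 / 12 needed
  → bijection onto A×B; projections well-typed.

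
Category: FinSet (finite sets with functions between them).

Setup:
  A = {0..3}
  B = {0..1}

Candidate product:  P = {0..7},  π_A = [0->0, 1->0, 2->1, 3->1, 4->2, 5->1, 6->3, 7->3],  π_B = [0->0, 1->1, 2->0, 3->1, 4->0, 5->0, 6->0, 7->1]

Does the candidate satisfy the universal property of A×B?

|A|·|B| = 4·2 = 8;  |P| = 8
Check the pairing map k ↦ (π_A(k), π_B(k)):
  0 -> (0,0)
  1 -> (0,1)
  2 -> (1,0)
  3 -> (1,1)
  4 -> (2,0)
  5 -> (1,0)  ✗ repeats pair of k=2
  6 -> (3,0)
  7 -> (3,1)
distinct pairs in image: 7 / 8 needed
  → (1,0) hit at k=2 and k=5

Answer: NOT A VALID PRODUCT — duplicate pair at indices 2,5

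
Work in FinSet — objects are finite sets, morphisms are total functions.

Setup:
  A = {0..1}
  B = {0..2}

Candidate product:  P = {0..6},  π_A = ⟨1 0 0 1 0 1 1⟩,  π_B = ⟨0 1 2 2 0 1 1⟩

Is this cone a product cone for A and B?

Answer: NOT A VALID PRODUCT — |P|=7 ≠ |A|·|B|=6

Derivation:
|A|·|B| = 2·3 = 6;  |P| = 7
  → cardinalities differ; no bijection possible.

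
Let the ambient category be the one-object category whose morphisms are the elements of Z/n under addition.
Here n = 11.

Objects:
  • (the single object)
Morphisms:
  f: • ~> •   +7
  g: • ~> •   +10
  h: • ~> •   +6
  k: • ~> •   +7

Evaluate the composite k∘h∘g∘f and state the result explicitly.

Answer: +8

Trace:
  0 +7≡7 +10≡6 +6≡1 +7≡8  (mod 11)
result: +8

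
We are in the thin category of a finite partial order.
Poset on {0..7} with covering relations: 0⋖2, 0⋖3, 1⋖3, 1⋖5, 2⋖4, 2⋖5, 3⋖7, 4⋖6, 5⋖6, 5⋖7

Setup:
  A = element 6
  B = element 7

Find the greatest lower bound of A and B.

Answer: A∧B = 5

Trace:
Lower bounds of A=6 and B=7: {0,1,2,5}
  0 ⊑ 5
  1 ⊑ 5
  2 ⊑ 5
  5 ⊑ 5
glb = 5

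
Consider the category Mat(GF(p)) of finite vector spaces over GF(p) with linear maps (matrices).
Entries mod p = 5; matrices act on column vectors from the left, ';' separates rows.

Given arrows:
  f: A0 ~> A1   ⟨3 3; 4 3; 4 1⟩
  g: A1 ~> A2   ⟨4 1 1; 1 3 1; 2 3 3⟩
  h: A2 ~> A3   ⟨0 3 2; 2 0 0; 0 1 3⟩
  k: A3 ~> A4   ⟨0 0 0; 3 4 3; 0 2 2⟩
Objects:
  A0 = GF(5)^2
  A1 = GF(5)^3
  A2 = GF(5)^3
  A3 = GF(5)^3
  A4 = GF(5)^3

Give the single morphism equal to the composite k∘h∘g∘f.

  e0=(1,0) f~>(3,4,4) g~>(0,4,0) h~>(2,0,4) k~>(0,3,3)
  e1=(0,1) f~>(3,3,1) g~>(1,3,3) h~>(0,2,2) k~>(0,4,3)
composite: ⟨0 0; 3 4; 3 3⟩

Answer: ⟨0 0; 3 4; 3 3⟩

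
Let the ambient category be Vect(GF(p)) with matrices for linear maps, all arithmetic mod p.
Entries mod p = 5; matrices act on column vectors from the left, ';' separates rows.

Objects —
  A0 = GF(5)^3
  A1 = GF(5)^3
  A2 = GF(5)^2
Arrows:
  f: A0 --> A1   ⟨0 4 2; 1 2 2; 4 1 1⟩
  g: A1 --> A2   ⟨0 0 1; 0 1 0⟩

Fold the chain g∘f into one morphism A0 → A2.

  e0=(1,0,0) f-->(0,1,4) g-->(4,1)
  e1=(0,1,0) f-->(4,2,1) g-->(1,2)
  e2=(0,0,1) f-->(2,2,1) g-->(1,2)
composite: ⟨4 1 1; 1 2 2⟩

Answer: ⟨4 1 1; 1 2 2⟩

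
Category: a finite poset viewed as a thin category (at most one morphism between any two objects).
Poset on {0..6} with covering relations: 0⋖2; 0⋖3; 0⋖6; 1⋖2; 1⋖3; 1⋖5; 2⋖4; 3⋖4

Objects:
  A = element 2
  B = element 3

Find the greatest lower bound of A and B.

{x : x<=A ∧ x<=B} = {0,1}  (A=2, B=3)
  maximal lower bounds 0 and 1 are incomparable: neither 0<=1 nor 1<=0
→ no greatest lower bound exists

Answer: NO MEET EXISTS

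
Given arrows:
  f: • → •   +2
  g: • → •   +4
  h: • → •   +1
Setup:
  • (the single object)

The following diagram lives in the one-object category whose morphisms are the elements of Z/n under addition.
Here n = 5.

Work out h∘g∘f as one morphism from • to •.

Answer: +2

Trace:
  0 +2≡2 +4≡1 +1≡2  (mod 5)
result: +2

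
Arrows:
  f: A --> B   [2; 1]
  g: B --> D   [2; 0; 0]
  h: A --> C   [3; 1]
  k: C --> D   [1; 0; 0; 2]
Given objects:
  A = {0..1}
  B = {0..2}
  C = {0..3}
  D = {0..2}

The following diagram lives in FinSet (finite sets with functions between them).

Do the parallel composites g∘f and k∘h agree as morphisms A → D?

Path 1 = f;g:
  0 f-->2 g-->0
  1 f-->1 g-->0
  result₁ = [0; 0]
Path 2 = h;k:
  0 h-->3 k-->2
  1 h-->1 k-->0
  result₂ = [2; 0]
Equal? differ; not commutative

Answer: DOES NOT COMMUTE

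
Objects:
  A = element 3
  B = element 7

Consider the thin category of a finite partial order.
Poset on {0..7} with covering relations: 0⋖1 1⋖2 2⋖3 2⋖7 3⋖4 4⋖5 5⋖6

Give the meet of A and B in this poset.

Answer: A∧B = 2

Trace:
{x : x<=A ∧ x<=B} = {0,1,2}  (A=3, B=7)
  0 <= 2
  1 <= 2
  2 <= 2
glb = 2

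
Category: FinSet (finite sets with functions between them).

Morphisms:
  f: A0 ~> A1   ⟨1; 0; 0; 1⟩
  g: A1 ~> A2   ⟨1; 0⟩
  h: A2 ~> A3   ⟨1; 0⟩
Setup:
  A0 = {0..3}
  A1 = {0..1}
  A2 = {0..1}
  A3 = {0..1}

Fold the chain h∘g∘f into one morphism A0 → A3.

Answer: ⟨1; 0; 0; 1⟩

Derivation:
  0 f~>1 g~>0 h~>1
  1 f~>0 g~>1 h~>0
  2 f~>0 g~>1 h~>0
  3 f~>1 g~>0 h~>1
⟦path⟧: ⟨1; 0; 0; 1⟩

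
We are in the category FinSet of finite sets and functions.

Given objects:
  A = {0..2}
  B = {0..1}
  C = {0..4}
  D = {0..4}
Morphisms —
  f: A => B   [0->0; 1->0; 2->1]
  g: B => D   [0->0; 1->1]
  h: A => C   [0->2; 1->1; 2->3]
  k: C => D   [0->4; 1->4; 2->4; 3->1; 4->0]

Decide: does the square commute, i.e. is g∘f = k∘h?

Along f;g (path 1):
  0 f=>0 g=>0
  1 f=>0 g=>0
  2 f=>1 g=>1
  composite₁ = [0->0; 1->0; 2->1]
Along h;k (path 2):
  0 h=>2 k=>4
  1 h=>1 k=>4
  2 h=>3 k=>1
  composite₂ = [0->4; 1->4; 2->1]
Equal? differ; not commutative

Answer: DOES NOT COMMUTE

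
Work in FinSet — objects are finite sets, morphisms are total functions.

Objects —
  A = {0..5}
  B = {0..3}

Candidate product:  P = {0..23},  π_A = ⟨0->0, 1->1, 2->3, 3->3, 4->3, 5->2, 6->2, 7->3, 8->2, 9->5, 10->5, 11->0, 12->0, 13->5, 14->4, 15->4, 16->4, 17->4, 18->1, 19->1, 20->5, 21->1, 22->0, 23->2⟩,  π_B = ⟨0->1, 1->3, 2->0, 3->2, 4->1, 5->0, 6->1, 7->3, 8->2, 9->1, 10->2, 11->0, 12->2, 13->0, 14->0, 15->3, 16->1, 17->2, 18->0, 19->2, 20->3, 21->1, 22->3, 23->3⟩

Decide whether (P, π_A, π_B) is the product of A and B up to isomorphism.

Answer: VALID PRODUCT

Derivation:
|A|·|B| = 6·4 = 24;  |P| = 24
Check the pairing map k ↦ (π_A(k), π_B(k)):
  0 -> (0,1)
  1 -> (1,3)
  2 -> (3,0)
  3 -> (3,2)
  4 -> (3,1)
  5 -> (2,0)
  6 -> (2,1)
  7 -> (3,3)
  8 -> (2,2)
  9 -> (5,1)
  10 -> (5,2)
  11 -> (0,0)
  12 -> (0,2)
  13 -> (5,0)
  14 -> (4,0)
  15 -> (4,3)
  16 -> (4,1)
  17 -> (4,2)
  18 -> (1,0)
  19 -> (1,2)
  20 -> (5,3)
  21 -> (1,1)
  22 -> (0,3)
  23 -> (2,3)
distinct pairs in image: 24 / 24 needed
  → bijection onto A×B; projections well-typed.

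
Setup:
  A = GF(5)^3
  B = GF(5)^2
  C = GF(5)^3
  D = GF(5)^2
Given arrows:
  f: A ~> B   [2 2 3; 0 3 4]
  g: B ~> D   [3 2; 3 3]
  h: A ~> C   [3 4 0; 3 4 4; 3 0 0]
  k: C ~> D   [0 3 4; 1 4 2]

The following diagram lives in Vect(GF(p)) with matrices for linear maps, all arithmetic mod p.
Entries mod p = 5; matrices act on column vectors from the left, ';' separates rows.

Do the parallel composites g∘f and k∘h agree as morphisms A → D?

Along f;g (path 1):
  e0=⟨1,0,0⟩ f~>⟨2,0⟩ g~>⟨1,1⟩
  e1=⟨0,1,0⟩ f~>⟨2,3⟩ g~>⟨2,0⟩
  e2=⟨0,0,1⟩ f~>⟨3,4⟩ g~>⟨2,1⟩
  ⟦path⟧₁ = [1 2 2; 1 0 1]
Along h;k (path 2):
  e0=⟨1,0,0⟩ h~>⟨3,3,3⟩ k~>⟨1,1⟩
  e1=⟨0,1,0⟩ h~>⟨4,4,0⟩ k~>⟨2,0⟩
  e2=⟨0,0,1⟩ h~>⟨0,4,0⟩ k~>⟨2,1⟩
  ⟦path⟧₂ = [1 2 2; 1 0 1]
Equal? same morphism ✓

Answer: COMMUTES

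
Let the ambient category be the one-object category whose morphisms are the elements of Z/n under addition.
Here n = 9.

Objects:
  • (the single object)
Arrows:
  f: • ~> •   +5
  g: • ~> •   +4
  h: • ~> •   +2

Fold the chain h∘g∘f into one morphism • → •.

Answer: +2

Trace:
  0 +5≡5 +4≡0 +2≡2  (mod 9)
result: +2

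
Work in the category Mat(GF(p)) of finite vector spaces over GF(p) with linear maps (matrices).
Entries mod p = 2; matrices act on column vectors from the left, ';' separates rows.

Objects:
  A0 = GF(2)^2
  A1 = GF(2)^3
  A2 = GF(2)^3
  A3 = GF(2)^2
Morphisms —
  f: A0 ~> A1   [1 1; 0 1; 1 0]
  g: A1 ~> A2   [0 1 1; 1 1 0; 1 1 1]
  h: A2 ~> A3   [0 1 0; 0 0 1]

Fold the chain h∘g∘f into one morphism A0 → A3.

  e0=[1,0] f~>[1,0,1] g~>[1,1,0] h~>[1,0]
  e1=[0,1] f~>[1,1,0] g~>[1,0,0] h~>[0,0]
⟦path⟧: [1 0; 0 0]

Answer: [1 0; 0 0]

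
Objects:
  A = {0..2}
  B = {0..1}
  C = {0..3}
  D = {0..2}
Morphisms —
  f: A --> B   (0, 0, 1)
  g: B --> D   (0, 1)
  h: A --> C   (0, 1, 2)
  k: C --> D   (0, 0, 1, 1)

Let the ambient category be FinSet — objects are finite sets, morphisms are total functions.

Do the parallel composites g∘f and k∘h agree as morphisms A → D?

Answer: COMMUTES

Trace:
1) trace f;g:
  0 f-->0 g-->0
  1 f-->0 g-->0
  2 f-->1 g-->1
  composite₁ = (0, 0, 1)
2) trace h;k:
  0 h-->0 k-->0
  1 h-->1 k-->0
  2 h-->2 k-->1
  composite₂ = (0, 0, 1)
Equal? same morphism ✓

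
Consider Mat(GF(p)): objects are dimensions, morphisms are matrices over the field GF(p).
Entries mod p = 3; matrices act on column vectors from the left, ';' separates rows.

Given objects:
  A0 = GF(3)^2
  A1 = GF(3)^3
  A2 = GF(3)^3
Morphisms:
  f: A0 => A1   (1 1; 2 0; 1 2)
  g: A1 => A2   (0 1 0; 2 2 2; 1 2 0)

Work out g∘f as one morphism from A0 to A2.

  e0=⟨1,0⟩ f=>⟨1,2,1⟩ g=>⟨2,2,2⟩
  e1=⟨0,1⟩ f=>⟨1,0,2⟩ g=>⟨0,0,1⟩
result: (2 0; 2 0; 2 1)

Answer: (2 0; 2 0; 2 1)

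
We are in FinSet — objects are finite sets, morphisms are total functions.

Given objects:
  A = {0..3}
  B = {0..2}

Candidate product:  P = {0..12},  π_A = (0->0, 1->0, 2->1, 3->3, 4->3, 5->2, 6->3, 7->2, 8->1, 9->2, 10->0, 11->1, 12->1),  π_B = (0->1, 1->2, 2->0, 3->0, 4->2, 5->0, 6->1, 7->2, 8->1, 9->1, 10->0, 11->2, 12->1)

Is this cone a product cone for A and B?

|A|·|B| = 4·3 = 12;  |P| = 13
  → cardinalities differ; no bijection possible.

Answer: NOT A VALID PRODUCT — |P|=13 ≠ |A|·|B|=12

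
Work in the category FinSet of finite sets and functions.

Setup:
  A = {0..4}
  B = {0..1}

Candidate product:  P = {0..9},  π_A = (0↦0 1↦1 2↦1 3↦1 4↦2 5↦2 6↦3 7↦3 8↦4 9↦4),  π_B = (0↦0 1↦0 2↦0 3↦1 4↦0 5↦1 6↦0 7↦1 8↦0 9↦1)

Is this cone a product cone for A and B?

Answer: NOT A VALID PRODUCT — duplicate pair at indices 2,1

Derivation:
|A|·|B| = 5·2 = 10;  |P| = 10
Check the pairing map k ↦ (π_A(k), π_B(k)):
  0 ↦ (0,0)
  1 ↦ (1,0)
  2 ↦ (1,0)  ✗ repeats pair of k=1
  3 ↦ (1,1)
  4 ↦ (2,0)
  5 ↦ (2,1)
  6 ↦ (3,0)
  7 ↦ (3,1)
  8 ↦ (4,0)
  9 ↦ (4,1)
distinct pairs in image: 9 / 10 needed
  → (1,0) hit at k=1 and k=2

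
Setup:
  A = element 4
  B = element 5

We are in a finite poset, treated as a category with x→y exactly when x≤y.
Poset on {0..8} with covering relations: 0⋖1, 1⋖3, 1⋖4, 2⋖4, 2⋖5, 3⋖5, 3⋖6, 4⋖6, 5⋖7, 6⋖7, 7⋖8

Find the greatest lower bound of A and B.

Answer: NO MEET EXISTS

Derivation:
Common predecessors of 4,5: {0,1,2}
  maximal lower bounds 1 and 2 are incomparable: neither 1⊑2 nor 2⊑1
→ no greatest lower bound exists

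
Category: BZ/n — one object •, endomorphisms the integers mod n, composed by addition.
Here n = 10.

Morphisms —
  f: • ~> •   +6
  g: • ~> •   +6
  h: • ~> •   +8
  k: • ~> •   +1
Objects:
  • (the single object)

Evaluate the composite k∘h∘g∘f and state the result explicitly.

Answer: +1

Work:
  0 +6≡6 +6≡2 +8≡0 +1≡1  (mod 10)
result: +1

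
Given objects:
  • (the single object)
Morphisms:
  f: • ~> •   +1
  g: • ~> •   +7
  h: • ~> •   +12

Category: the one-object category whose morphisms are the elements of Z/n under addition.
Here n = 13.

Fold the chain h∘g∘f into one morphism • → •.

  0 +1≡1 +7≡8 +12≡7  (mod 13)
composite: +7

Answer: +7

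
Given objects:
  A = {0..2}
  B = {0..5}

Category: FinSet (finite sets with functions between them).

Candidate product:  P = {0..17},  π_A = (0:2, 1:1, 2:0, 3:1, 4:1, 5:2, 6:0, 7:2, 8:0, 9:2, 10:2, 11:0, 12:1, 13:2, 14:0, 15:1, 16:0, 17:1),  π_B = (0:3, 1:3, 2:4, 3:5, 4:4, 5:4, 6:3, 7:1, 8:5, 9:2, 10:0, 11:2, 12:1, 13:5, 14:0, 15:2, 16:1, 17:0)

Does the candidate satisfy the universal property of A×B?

|A|·|B| = 3·6 = 18;  |P| = 18
Check the pairing map k ↦ (π_A(k), π_B(k)):
  0 : (2,3)
  1 : (1,3)
  2 : (0,4)
  3 : (1,5)
  4 : (1,4)
  5 : (2,4)
  6 : (0,3)
  7 : (2,1)
  8 : (0,5)
  9 : (2,2)
  10 : (2,0)
  11 : (0,2)
  12 : (1,1)
  13 : (2,5)
  14 : (0,0)
  15 : (1,2)
  16 : (0,1)
  17 : (1,0)
distinct pairs in image: 18 / 18 needed
  → bijection onto A×B; projections well-typed.

Answer: VALID PRODUCT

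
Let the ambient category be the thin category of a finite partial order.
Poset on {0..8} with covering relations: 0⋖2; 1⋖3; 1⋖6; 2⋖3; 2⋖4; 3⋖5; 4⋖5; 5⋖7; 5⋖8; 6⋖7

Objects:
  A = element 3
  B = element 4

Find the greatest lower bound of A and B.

Answer: A∧B = 2

Work:
Lower bounds of A=3 and B=4: {0,2}
  0 ⊑ 2
  2 ⊑ 2
glb = 2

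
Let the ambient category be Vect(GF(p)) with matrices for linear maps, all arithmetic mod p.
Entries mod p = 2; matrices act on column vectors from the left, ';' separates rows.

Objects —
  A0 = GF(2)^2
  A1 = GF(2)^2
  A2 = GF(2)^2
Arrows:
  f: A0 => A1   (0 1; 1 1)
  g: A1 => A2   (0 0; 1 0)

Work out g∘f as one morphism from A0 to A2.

Answer: (0 0; 0 1)

Work:
  e0=[1,0] f=>[0,1] g=>[0,0]
  e1=[0,1] f=>[1,1] g=>[0,1]
result: (0 0; 0 1)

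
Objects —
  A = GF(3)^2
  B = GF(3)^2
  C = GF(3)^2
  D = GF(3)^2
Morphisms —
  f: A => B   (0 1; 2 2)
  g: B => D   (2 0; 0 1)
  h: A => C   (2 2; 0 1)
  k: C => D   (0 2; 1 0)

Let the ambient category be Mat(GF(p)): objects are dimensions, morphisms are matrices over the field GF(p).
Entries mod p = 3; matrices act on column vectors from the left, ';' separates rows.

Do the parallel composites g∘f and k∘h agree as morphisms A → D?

Path 1 = f;g:
  e0=(1,0) f=>(0,2) g=>(0,2)
  e1=(0,1) f=>(1,2) g=>(2,2)
  composite₁ = (0 2; 2 2)
Path 2 = h;k:
  e0=(1,0) h=>(2,0) k=>(0,2)
  e1=(0,1) h=>(2,1) k=>(2,2)
  composite₂ = (0 2; 2 2)
Equal? YES — commutes

Answer: COMMUTES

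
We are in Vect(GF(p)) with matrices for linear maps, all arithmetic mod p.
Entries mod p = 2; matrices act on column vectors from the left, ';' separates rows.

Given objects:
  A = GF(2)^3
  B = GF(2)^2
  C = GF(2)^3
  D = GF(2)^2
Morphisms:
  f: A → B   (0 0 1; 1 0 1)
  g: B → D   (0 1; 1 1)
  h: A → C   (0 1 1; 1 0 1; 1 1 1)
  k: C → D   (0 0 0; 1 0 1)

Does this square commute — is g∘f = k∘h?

Path 1 = f;g:
  e0=⟨1,0,0⟩ f→⟨0,1⟩ g→⟨1,1⟩
  e1=⟨0,1,0⟩ f→⟨0,0⟩ g→⟨0,0⟩
  e2=⟨0,0,1⟩ f→⟨1,1⟩ g→⟨1,0⟩
  ⟦path⟧₁ = (1 0 1; 1 0 0)
Path 2 = h;k:
  e0=⟨1,0,0⟩ h→⟨0,1,1⟩ k→⟨0,1⟩
  e1=⟨0,1,0⟩ h→⟨1,0,1⟩ k→⟨0,0⟩
  e2=⟨0,0,1⟩ h→⟨1,1,1⟩ k→⟨0,0⟩
  ⟦path⟧₂ = (0 0 0; 1 0 0)
Equal? distinct morphisms ✗

Answer: DOES NOT COMMUTE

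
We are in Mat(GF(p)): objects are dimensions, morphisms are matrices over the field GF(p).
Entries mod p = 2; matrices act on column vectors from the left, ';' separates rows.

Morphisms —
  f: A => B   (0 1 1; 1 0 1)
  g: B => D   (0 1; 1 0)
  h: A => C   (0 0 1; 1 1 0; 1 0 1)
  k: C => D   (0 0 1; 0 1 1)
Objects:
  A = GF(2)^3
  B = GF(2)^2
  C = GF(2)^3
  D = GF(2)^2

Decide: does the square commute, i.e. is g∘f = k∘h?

Answer: COMMUTES

Derivation:
Along f;g (path 1):
  e0=(1,0,0) f=>(0,1) g=>(1,0)
  e1=(0,1,0) f=>(1,0) g=>(0,1)
  e2=(0,0,1) f=>(1,1) g=>(1,1)
  ⟦path⟧₁ = (1 0 1; 0 1 1)
Along h;k (path 2):
  e0=(1,0,0) h=>(0,1,1) k=>(1,0)
  e1=(0,1,0) h=>(0,1,0) k=>(0,1)
  e2=(0,0,1) h=>(1,0,1) k=>(1,1)
  ⟦path⟧₂ = (1 0 1; 0 1 1)
Equal? same morphism ✓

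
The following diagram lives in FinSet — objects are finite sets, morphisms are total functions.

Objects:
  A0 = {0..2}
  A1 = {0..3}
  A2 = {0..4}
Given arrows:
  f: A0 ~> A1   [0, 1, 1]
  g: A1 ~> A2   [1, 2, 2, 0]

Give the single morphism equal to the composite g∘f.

  0 f~>0 g~>1
  1 f~>1 g~>2
  2 f~>1 g~>2
composite: [1, 2, 2]

Answer: [1, 2, 2]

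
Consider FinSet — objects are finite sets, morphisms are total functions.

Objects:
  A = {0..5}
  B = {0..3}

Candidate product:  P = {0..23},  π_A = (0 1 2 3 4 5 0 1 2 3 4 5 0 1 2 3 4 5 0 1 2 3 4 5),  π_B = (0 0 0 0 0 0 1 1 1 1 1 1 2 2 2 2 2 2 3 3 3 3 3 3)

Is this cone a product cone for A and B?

Answer: VALID PRODUCT

Derivation:
|A|·|B| = 6·4 = 24;  |P| = 24
Check the pairing map k ↦ (π_A(k), π_B(k)):
  0 ↦ (0,0)
  1 ↦ (1,0)
  2 ↦ (2,0)
  3 ↦ (3,0)
  4 ↦ (4,0)
  5 ↦ (5,0)
  6 ↦ (0,1)
  7 ↦ (1,1)
  8 ↦ (2,1)
  9 ↦ (3,1)
  10 ↦ (4,1)
  11 ↦ (5,1)
  12 ↦ (0,2)
  13 ↦ (1,2)
  14 ↦ (2,2)
  15 ↦ (3,2)
  16 ↦ (4,2)
  17 ↦ (5,2)
  18 ↦ (0,3)
  19 ↦ (1,3)
  20 ↦ (2,3)
  21 ↦ (3,3)
  22 ↦ (4,3)
  23 ↦ (5,3)
distinct pairs in image: 24 / 24 needed
  → bijection onto A×B; projections well-typed.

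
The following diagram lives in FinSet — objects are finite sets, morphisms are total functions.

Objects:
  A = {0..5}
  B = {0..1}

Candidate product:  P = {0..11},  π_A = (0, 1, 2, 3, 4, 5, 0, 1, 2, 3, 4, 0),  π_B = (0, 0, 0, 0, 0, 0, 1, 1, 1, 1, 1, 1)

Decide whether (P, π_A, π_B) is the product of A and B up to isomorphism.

|A|·|B| = 6·2 = 12;  |P| = 12
Check the pairing map k ↦ (π_A(k), π_B(k)):
  0 ↦ (0,0)
  1 ↦ (1,0)
  2 ↦ (2,0)
  3 ↦ (3,0)
  4 ↦ (4,0)
  5 ↦ (5,0)
  6 ↦ (0,1)
  7 ↦ (1,1)
  8 ↦ (2,1)
  9 ↦ (3,1)
  10 ↦ (4,1)
  11 ↦ (0,1)  ✗ repeats pair of k=6
distinct pairs in image: 11 / 12 needed
  → (0,1) hit at k=6 and k=11

Answer: NOT A VALID PRODUCT — duplicate pair at indices 6,11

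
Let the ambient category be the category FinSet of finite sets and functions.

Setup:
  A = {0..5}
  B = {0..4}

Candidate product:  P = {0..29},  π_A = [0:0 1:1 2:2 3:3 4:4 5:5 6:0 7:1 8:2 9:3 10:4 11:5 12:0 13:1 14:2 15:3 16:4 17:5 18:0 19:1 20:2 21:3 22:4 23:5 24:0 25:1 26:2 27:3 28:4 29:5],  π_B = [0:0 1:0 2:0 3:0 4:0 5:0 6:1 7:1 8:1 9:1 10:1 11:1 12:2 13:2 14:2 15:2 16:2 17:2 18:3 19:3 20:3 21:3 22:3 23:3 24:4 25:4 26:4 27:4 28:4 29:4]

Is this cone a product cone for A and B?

|A|·|B| = 6·5 = 30;  |P| = 30
Check the pairing map k ↦ (π_A(k), π_B(k)):
  0 : (0,0)
  1 : (1,0)
  2 : (2,0)
  3 : (3,0)
  4 : (4,0)
  5 : (5,0)
  6 : (0,1)
  7 : (1,1)
  8 : (2,1)
  9 : (3,1)
  10 : (4,1)
  11 : (5,1)
  12 : (0,2)
  13 : (1,2)
  14 : (2,2)
  15 : (3,2)
  16 : (4,2)
  17 : (5,2)
  18 : (0,3)
  19 : (1,3)
  20 : (2,3)
  21 : (3,3)
  22 : (4,3)
  23 : (5,3)
  24 : (0,4)
  25 : (1,4)
  26 : (2,4)
  27 : (3,4)
  28 : (4,4)
  29 : (5,4)
distinct pairs in image: 30 / 30 needed
  → bijection onto A×B; projections well-typed.

Answer: VALID PRODUCT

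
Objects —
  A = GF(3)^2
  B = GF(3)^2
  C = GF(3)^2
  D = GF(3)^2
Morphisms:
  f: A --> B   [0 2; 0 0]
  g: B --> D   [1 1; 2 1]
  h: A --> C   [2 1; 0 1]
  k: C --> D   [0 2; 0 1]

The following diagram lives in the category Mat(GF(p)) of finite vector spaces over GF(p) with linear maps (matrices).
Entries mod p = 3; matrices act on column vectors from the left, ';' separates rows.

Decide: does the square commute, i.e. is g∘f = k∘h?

Answer: COMMUTES

Trace:
Path 1 = f;g:
  e0=⟨1,0⟩ f-->⟨0,0⟩ g-->⟨0,0⟩
  e1=⟨0,1⟩ f-->⟨2,0⟩ g-->⟨2,1⟩
  result₁ = [0 2; 0 1]
Path 2 = h;k:
  e0=⟨1,0⟩ h-->⟨2,0⟩ k-->⟨0,0⟩
  e1=⟨0,1⟩ h-->⟨1,1⟩ k-->⟨2,1⟩
  result₂ = [0 2; 0 1]
Equal? same morphism ✓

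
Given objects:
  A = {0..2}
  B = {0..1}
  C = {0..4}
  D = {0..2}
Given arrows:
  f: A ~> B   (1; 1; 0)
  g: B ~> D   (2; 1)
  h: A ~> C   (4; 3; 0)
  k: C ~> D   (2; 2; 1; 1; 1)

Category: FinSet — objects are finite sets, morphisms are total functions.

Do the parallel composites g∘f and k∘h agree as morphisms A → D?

Along f;g (path 1):
  0 f~>1 g~>1
  1 f~>1 g~>1
  2 f~>0 g~>2
  result₁ = (1; 1; 2)
Along h;k (path 2):
  0 h~>4 k~>1
  1 h~>3 k~>1
  2 h~>0 k~>2
  result₂ = (1; 1; 2)
Equal? equal; square commutes

Answer: COMMUTES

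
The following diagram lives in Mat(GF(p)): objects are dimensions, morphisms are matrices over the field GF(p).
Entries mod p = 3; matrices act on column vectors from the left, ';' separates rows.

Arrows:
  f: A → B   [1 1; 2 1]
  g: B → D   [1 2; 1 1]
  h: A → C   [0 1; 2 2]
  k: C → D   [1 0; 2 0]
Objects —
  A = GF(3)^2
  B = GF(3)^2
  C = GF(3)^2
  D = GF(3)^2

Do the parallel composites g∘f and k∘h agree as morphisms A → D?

1) trace f;g:
  e0=⟨1,0⟩ f→⟨1,2⟩ g→⟨2,0⟩
  e1=⟨0,1⟩ f→⟨1,1⟩ g→⟨0,2⟩
  ⟦path⟧₁ = [2 0; 0 2]
2) trace h;k:
  e0=⟨1,0⟩ h→⟨0,2⟩ k→⟨0,0⟩
  e1=⟨0,1⟩ h→⟨1,2⟩ k→⟨1,2⟩
  ⟦path⟧₂ = [0 1; 0 2]
Equal? NO — does not commute

Answer: DOES NOT COMMUTE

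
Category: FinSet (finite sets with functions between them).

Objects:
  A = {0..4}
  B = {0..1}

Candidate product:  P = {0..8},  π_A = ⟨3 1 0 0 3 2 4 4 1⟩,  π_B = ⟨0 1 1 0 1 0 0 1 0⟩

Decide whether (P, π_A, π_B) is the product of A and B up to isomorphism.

|A|·|B| = 5·2 = 10;  |P| = 9
  → cardinalities differ; no bijection possible.

Answer: NOT A VALID PRODUCT — |P|=9 ≠ |A|·|B|=10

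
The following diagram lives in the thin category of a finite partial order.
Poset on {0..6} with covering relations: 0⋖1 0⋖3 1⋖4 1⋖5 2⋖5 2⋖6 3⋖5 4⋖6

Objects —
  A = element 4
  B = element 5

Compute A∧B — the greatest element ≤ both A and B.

Answer: A∧B = 1

Work:
{x : x≤A ∧ x≤B} = {0,1}  (A=4, B=5)
  0 ≤ 1
  1 ≤ 1
glb = 1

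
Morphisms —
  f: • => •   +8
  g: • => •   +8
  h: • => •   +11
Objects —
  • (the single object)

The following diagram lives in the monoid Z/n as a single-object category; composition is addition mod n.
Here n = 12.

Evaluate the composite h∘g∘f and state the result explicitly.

  0 +8≡8 +8≡4 +11≡3  (mod 12)
⟦path⟧: +3

Answer: +3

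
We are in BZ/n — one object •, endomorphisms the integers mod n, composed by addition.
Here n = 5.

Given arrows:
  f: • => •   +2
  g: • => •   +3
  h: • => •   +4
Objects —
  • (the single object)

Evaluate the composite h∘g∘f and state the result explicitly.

  0 +2≡2 +3≡0 +4≡4  (mod 5)
composite: +4

Answer: +4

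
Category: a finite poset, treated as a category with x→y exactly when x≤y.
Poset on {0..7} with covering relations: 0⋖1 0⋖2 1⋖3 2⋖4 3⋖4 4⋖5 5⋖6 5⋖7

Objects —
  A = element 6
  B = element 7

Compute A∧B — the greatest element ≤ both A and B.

Lower bounds of A=6 and B=7: {0,1,2,3,4,5}
  0 ⊑ 5
  1 ⊑ 5
  2 ⊑ 5
  3 ⊑ 5
  4 ⊑ 5
  5 ⊑ 5
glb = 5

Answer: A∧B = 5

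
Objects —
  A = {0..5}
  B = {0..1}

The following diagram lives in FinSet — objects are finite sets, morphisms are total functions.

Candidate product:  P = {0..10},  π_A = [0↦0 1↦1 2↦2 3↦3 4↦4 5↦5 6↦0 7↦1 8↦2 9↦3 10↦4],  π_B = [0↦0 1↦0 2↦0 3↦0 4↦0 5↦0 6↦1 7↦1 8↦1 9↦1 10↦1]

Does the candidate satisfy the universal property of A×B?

Answer: NOT A VALID PRODUCT — |P|=11 ≠ |A|·|B|=12

Work:
|A|·|B| = 6·2 = 12;  |P| = 11
  → cardinalities differ; no bijection possible.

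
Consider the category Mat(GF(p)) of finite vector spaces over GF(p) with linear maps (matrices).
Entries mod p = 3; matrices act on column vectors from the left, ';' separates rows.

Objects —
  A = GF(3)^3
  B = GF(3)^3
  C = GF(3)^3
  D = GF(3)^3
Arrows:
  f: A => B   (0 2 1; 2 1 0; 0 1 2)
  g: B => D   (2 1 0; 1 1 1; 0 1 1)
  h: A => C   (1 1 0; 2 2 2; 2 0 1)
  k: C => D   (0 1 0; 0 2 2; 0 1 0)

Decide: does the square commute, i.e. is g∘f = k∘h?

Answer: COMMUTES

Derivation:
1) trace f;g:
  e0=[1,0,0] f=>[0,2,0] g=>[2,2,2]
  e1=[0,1,0] f=>[2,1,1] g=>[2,1,2]
  e2=[0,0,1] f=>[1,0,2] g=>[2,0,2]
  result₁ = (2 2 2; 2 1 0; 2 2 2)
2) trace h;k:
  e0=[1,0,0] h=>[1,2,2] k=>[2,2,2]
  e1=[0,1,0] h=>[1,2,0] k=>[2,1,2]
  e2=[0,0,1] h=>[0,2,1] k=>[2,0,2]
  result₂ = (2 2 2; 2 1 0; 2 2 2)
Equal? YES — commutes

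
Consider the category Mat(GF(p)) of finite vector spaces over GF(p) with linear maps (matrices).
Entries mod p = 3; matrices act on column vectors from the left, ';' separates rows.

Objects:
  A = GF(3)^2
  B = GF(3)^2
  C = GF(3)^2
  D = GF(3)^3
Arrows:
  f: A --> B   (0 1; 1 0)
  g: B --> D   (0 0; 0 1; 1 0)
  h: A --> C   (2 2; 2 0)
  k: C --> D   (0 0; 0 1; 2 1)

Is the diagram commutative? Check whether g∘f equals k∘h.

Answer: DOES NOT COMMUTE

Work:
Path 1 = f;g:
  e0=⟨1,0⟩ f-->⟨0,1⟩ g-->⟨0,1,0⟩
  e1=⟨0,1⟩ f-->⟨1,0⟩ g-->⟨0,0,1⟩
  composite₁ = (0 0; 1 0; 0 1)
Path 2 = h;k:
  e0=⟨1,0⟩ h-->⟨2,2⟩ k-->⟨0,2,0⟩
  e1=⟨0,1⟩ h-->⟨2,0⟩ k-->⟨0,0,1⟩
  composite₂ = (0 0; 2 0; 0 1)
Equal? distinct morphisms ✗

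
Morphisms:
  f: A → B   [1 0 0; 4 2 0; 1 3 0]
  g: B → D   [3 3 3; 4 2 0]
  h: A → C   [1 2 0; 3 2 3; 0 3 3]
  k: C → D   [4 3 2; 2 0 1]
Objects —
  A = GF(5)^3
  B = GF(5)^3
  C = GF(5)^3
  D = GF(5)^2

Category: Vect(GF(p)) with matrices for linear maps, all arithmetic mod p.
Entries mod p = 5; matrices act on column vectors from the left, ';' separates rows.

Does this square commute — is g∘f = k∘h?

Path 1 = f;g:
  e0=(1,0,0) f→(1,4,1) g→(3,2)
  e1=(0,1,0) f→(0,2,3) g→(0,4)
  e2=(0,0,1) f→(0,0,0) g→(0,0)
  result₁ = [3 0 0; 2 4 0]
Path 2 = h;k:
  e0=(1,0,0) h→(1,3,0) k→(3,2)
  e1=(0,1,0) h→(2,2,3) k→(0,2)
  e2=(0,0,1) h→(0,3,3) k→(0,3)
  result₂ = [3 0 0; 2 2 3]
Equal? differ; not commutative

Answer: DOES NOT COMMUTE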